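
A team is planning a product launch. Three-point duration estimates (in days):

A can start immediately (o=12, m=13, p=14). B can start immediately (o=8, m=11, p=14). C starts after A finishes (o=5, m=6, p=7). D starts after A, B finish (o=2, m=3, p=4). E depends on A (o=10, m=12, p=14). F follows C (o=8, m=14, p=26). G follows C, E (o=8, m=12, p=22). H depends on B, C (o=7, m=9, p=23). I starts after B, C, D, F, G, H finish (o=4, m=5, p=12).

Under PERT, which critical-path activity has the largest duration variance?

G

te_A = (12 + 4·13 + 14)/6 = 78/6 = 13; σ²_A = ((14−12)/6)² = 0.111
te_B = (8 + 4·11 + 14)/6 = 66/6 = 11; σ²_B = ((14−8)/6)² = 1.000
te_C = (5 + 4·6 + 7)/6 = 36/6 = 6; σ²_C = ((7−5)/6)² = 0.111
te_D = (2 + 4·3 + 4)/6 = 18/6 = 3; σ²_D = ((4−2)/6)² = 0.111
te_E = (10 + 4·12 + 14)/6 = 72/6 = 12; σ²_E = ((14−10)/6)² = 0.444
te_F = (8 + 4·14 + 26)/6 = 90/6 = 15; σ²_F = ((26−8)/6)² = 9.000
te_G = (8 + 4·12 + 22)/6 = 78/6 = 13; σ²_G = ((22−8)/6)² = 5.444
te_H = (7 + 4·9 + 23)/6 = 66/6 = 11; σ²_H = ((23−7)/6)² = 7.111
te_I = (4 + 4·5 + 12)/6 = 36/6 = 6; σ²_I = ((12−4)/6)² = 1.778

Forward pass:
ES_A = 0; EF_A = 13
ES_B = 0; EF_B = 11
ES_C = 13; EF_C = 13+6 = 19
ES_D = max(EF_A=13, EF_B=11) = 13; EF_D = 13+3 = 16
ES_E = 13; EF_E = 13+12 = 25
ES_F = 19; EF_F = 19+15 = 34
ES_G = max(EF_C=19, EF_E=25) = 25; EF_G = 25+13 = 38
ES_H = max(EF_B=11, EF_C=19) = 19; EF_H = 19+11 = 30
ES_I = max(EF_B=11, EF_C=19, EF_D=16, EF_F=34, EF_G=38, EF_H=30) = 38; EF_I = 38+6 = 44
Expected project duration μ = 44 days. Critical path: A → E → G → I.

Variances on critical path: σ²_A=0.111, σ²_E=0.444, σ²_G=5.444, σ²_I=1.778.
Largest is σ²_G = 5.444.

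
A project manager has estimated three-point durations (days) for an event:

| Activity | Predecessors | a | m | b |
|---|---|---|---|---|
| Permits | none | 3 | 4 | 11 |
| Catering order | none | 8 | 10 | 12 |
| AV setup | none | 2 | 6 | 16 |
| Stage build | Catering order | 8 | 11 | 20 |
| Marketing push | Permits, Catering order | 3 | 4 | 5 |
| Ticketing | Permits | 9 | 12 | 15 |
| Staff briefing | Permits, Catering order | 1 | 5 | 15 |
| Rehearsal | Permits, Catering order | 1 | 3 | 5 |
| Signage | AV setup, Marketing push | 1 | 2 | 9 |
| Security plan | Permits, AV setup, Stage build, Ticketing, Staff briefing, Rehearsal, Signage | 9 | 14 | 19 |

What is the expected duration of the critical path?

te_Permits = (3 + 4·4 + 11)/6 = 30/6 = 5
te_Catering order = (8 + 4·10 + 12)/6 = 60/6 = 10
te_AV setup = (2 + 4·6 + 16)/6 = 42/6 = 7
te_Stage build = (8 + 4·11 + 20)/6 = 72/6 = 12
te_Marketing push = (3 + 4·4 + 5)/6 = 24/6 = 4
te_Ticketing = (9 + 4·12 + 15)/6 = 72/6 = 12
te_Staff briefing = (1 + 4·5 + 15)/6 = 36/6 = 6
te_Rehearsal = (1 + 4·3 + 5)/6 = 18/6 = 3
te_Signage = (1 + 4·2 + 9)/6 = 18/6 = 3
te_Security plan = (9 + 4·14 + 19)/6 = 84/6 = 14

Forward pass:
ES_Permits = 0; EF_Permits = 5
ES_Catering order = 0; EF_Catering order = 10
ES_AV setup = 0; EF_AV setup = 7
ES_Stage build = 10; EF_Stage build = 10+12 = 22
ES_Marketing push = max(EF_Permits=5, EF_Catering order=10) = 10; EF_Marketing push = 10+4 = 14
ES_Ticketing = 5; EF_Ticketing = 5+12 = 17
ES_Staff briefing = max(EF_Permits=5, EF_Catering order=10) = 10; EF_Staff briefing = 10+6 = 16
ES_Rehearsal = max(EF_Permits=5, EF_Catering order=10) = 10; EF_Rehearsal = 10+3 = 13
ES_Signage = max(EF_AV setup=7, EF_Marketing push=14) = 14; EF_Signage = 14+3 = 17
ES_Security plan = max(EF_Permits=5, EF_AV setup=7, EF_Stage build=22, EF_Ticketing=17, EF_Staff briefing=16, EF_Rehearsal=13, EF_Signage=17) = 22; EF_Security plan = 22+14 = 36
Expected project duration μ = 36 days. Critical path: Catering order → Stage build → Security plan.

36 days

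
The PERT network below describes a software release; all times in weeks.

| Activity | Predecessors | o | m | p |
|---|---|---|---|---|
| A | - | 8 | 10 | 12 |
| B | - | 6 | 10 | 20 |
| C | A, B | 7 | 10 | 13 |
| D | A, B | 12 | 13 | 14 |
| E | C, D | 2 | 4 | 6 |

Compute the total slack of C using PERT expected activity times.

te_A = (8 + 4·10 + 12)/6 = 60/6 = 10
te_B = (6 + 4·10 + 20)/6 = 66/6 = 11
te_C = (7 + 4·10 + 13)/6 = 60/6 = 10
te_D = (12 + 4·13 + 14)/6 = 78/6 = 13
te_E = (2 + 4·4 + 6)/6 = 24/6 = 4

Forward pass:
ES_A = 0; EF_A = 10
ES_B = 0; EF_B = 11
ES_C = max(EF_A=10, EF_B=11) = 11; EF_C = 11+10 = 21
ES_D = max(EF_A=10, EF_B=11) = 11; EF_D = 11+13 = 24
ES_E = max(EF_C=21, EF_D=24) = 24; EF_E = 24+4 = 28
Expected project duration μ = 28 weeks. Critical path: B → D → E.

Backward pass:
LF_E = 28; LS_E = 28−4 = 24
LF_D = LS_E = 24; LS_D = 24−13 = 11
LF_C = LS_E = 24; LS_C = 24−10 = 14
LF_B = min(LS_C=14, LS_D=11) = 11; LS_B = 11−11 = 0
LF_A = min(LS_C=14, LS_D=11) = 11; LS_A = 11−10 = 1
Slack_C = LS_C − ES_C = 14 − 11 = 3

3 weeks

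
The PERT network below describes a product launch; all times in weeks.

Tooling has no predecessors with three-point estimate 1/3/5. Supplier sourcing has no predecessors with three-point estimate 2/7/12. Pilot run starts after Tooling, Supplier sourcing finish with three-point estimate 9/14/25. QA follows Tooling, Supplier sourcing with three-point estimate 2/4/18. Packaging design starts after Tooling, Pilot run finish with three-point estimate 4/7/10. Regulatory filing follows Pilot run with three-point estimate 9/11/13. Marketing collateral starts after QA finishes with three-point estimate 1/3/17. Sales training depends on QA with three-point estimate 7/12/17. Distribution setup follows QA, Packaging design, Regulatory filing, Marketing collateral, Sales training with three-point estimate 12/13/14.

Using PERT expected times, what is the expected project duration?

46 weeks

te_Tooling = (1 + 4·3 + 5)/6 = 18/6 = 3
te_Supplier sourcing = (2 + 4·7 + 12)/6 = 42/6 = 7
te_Pilot run = (9 + 4·14 + 25)/6 = 90/6 = 15
te_QA = (2 + 4·4 + 18)/6 = 36/6 = 6
te_Packaging design = (4 + 4·7 + 10)/6 = 42/6 = 7
te_Regulatory filing = (9 + 4·11 + 13)/6 = 66/6 = 11
te_Marketing collateral = (1 + 4·3 + 17)/6 = 30/6 = 5
te_Sales training = (7 + 4·12 + 17)/6 = 72/6 = 12
te_Distribution setup = (12 + 4·13 + 14)/6 = 78/6 = 13

Forward pass:
ES_Tooling = 0; EF_Tooling = 3
ES_Supplier sourcing = 0; EF_Supplier sourcing = 7
ES_Pilot run = max(EF_Tooling=3, EF_Supplier sourcing=7) = 7; EF_Pilot run = 7+15 = 22
ES_QA = max(EF_Tooling=3, EF_Supplier sourcing=7) = 7; EF_QA = 7+6 = 13
ES_Packaging design = max(EF_Tooling=3, EF_Pilot run=22) = 22; EF_Packaging design = 22+7 = 29
ES_Regulatory filing = 22; EF_Regulatory filing = 22+11 = 33
ES_Marketing collateral = 13; EF_Marketing collateral = 13+5 = 18
ES_Sales training = 13; EF_Sales training = 13+12 = 25
ES_Distribution setup = max(EF_QA=13, EF_Packaging design=29, EF_Regulatory filing=33, EF_Marketing collateral=18, EF_Sales training=25) = 33; EF_Distribution setup = 33+13 = 46
Expected project duration μ = 46 weeks. Critical path: Supplier sourcing → Pilot run → Regulatory filing → Distribution setup.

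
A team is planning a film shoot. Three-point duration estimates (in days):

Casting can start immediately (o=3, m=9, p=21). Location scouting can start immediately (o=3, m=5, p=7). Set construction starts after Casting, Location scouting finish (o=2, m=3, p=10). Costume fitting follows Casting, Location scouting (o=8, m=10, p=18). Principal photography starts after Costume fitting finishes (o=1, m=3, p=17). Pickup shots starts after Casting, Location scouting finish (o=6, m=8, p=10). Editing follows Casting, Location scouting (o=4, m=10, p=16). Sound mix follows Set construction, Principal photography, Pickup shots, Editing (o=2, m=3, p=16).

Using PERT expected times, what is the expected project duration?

te_Casting = (3 + 4·9 + 21)/6 = 60/6 = 10
te_Location scouting = (3 + 4·5 + 7)/6 = 30/6 = 5
te_Set construction = (2 + 4·3 + 10)/6 = 24/6 = 4
te_Costume fitting = (8 + 4·10 + 18)/6 = 66/6 = 11
te_Principal photography = (1 + 4·3 + 17)/6 = 30/6 = 5
te_Pickup shots = (6 + 4·8 + 10)/6 = 48/6 = 8
te_Editing = (4 + 4·10 + 16)/6 = 60/6 = 10
te_Sound mix = (2 + 4·3 + 16)/6 = 30/6 = 5

Forward pass:
ES_Casting = 0; EF_Casting = 10
ES_Location scouting = 0; EF_Location scouting = 5
ES_Set construction = max(EF_Casting=10, EF_Location scouting=5) = 10; EF_Set construction = 10+4 = 14
ES_Costume fitting = max(EF_Casting=10, EF_Location scouting=5) = 10; EF_Costume fitting = 10+11 = 21
ES_Principal photography = 21; EF_Principal photography = 21+5 = 26
ES_Pickup shots = max(EF_Casting=10, EF_Location scouting=5) = 10; EF_Pickup shots = 10+8 = 18
ES_Editing = max(EF_Casting=10, EF_Location scouting=5) = 10; EF_Editing = 10+10 = 20
ES_Sound mix = max(EF_Set construction=14, EF_Principal photography=26, EF_Pickup shots=18, EF_Editing=20) = 26; EF_Sound mix = 26+5 = 31
Expected project duration μ = 31 days. Critical path: Casting → Costume fitting → Principal photography → Sound mix.

31 days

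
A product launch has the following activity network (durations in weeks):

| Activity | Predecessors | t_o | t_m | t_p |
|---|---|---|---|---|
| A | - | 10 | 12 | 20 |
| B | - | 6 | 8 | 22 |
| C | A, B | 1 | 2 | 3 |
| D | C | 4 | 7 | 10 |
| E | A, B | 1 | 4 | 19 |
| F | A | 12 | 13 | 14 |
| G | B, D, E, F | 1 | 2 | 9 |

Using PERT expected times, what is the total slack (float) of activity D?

4 weeks

te_A = (10 + 4·12 + 20)/6 = 78/6 = 13
te_B = (6 + 4·8 + 22)/6 = 60/6 = 10
te_C = (1 + 4·2 + 3)/6 = 12/6 = 2
te_D = (4 + 4·7 + 10)/6 = 42/6 = 7
te_E = (1 + 4·4 + 19)/6 = 36/6 = 6
te_F = (12 + 4·13 + 14)/6 = 78/6 = 13
te_G = (1 + 4·2 + 9)/6 = 18/6 = 3

Forward pass:
ES_A = 0; EF_A = 13
ES_B = 0; EF_B = 10
ES_C = max(EF_A=13, EF_B=10) = 13; EF_C = 13+2 = 15
ES_D = 15; EF_D = 15+7 = 22
ES_E = max(EF_A=13, EF_B=10) = 13; EF_E = 13+6 = 19
ES_F = 13; EF_F = 13+13 = 26
ES_G = max(EF_B=10, EF_D=22, EF_E=19, EF_F=26) = 26; EF_G = 26+3 = 29
Expected project duration μ = 29 weeks. Critical path: A → F → G.

Backward pass:
LF_G = 29; LS_G = 29−3 = 26
LF_F = LS_G = 26; LS_F = 26−13 = 13
LF_E = LS_G = 26; LS_E = 26−6 = 20
LF_D = LS_G = 26; LS_D = 26−7 = 19
LF_C = LS_D = 19; LS_C = 19−2 = 17
LF_B = min(LS_C=17, LS_E=20, LS_G=26) = 17; LS_B = 17−10 = 7
LF_A = min(LS_C=17, LS_E=20, LS_F=13) = 13; LS_A = 13−13 = 0
Slack_D = LS_D − ES_D = 19 − 15 = 4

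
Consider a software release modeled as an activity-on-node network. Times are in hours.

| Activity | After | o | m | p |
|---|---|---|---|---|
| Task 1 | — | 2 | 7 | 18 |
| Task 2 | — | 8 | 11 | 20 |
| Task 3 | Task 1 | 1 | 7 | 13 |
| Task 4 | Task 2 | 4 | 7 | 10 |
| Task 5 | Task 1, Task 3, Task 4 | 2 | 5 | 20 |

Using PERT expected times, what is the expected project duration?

te_Task 1 = (2 + 4·7 + 18)/6 = 48/6 = 8
te_Task 2 = (8 + 4·11 + 20)/6 = 72/6 = 12
te_Task 3 = (1 + 4·7 + 13)/6 = 42/6 = 7
te_Task 4 = (4 + 4·7 + 10)/6 = 42/6 = 7
te_Task 5 = (2 + 4·5 + 20)/6 = 42/6 = 7

Forward pass:
ES_Task 1 = 0; EF_Task 1 = 8
ES_Task 2 = 0; EF_Task 2 = 12
ES_Task 3 = 8; EF_Task 3 = 8+7 = 15
ES_Task 4 = 12; EF_Task 4 = 12+7 = 19
ES_Task 5 = max(EF_Task 1=8, EF_Task 3=15, EF_Task 4=19) = 19; EF_Task 5 = 19+7 = 26
Expected project duration μ = 26 hours. Critical path: Task 2 → Task 4 → Task 5.

26 hours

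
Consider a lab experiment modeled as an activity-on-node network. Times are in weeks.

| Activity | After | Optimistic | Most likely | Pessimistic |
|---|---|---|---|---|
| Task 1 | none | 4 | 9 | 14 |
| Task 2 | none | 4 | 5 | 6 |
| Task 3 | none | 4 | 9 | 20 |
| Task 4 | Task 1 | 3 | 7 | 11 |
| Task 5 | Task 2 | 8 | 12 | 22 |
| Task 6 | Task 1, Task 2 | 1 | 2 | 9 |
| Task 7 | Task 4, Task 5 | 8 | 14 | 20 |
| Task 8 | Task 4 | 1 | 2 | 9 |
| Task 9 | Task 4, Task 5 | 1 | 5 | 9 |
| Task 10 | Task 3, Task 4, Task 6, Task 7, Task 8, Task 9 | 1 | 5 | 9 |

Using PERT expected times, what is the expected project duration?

te_Task 1 = (4 + 4·9 + 14)/6 = 54/6 = 9
te_Task 2 = (4 + 4·5 + 6)/6 = 30/6 = 5
te_Task 3 = (4 + 4·9 + 20)/6 = 60/6 = 10
te_Task 4 = (3 + 4·7 + 11)/6 = 42/6 = 7
te_Task 5 = (8 + 4·12 + 22)/6 = 78/6 = 13
te_Task 6 = (1 + 4·2 + 9)/6 = 18/6 = 3
te_Task 7 = (8 + 4·14 + 20)/6 = 84/6 = 14
te_Task 8 = (1 + 4·2 + 9)/6 = 18/6 = 3
te_Task 9 = (1 + 4·5 + 9)/6 = 30/6 = 5
te_Task 10 = (1 + 4·5 + 9)/6 = 30/6 = 5

Forward pass:
ES_Task 1 = 0; EF_Task 1 = 9
ES_Task 2 = 0; EF_Task 2 = 5
ES_Task 3 = 0; EF_Task 3 = 10
ES_Task 4 = 9; EF_Task 4 = 9+7 = 16
ES_Task 5 = 5; EF_Task 5 = 5+13 = 18
ES_Task 6 = max(EF_Task 1=9, EF_Task 2=5) = 9; EF_Task 6 = 9+3 = 12
ES_Task 7 = max(EF_Task 4=16, EF_Task 5=18) = 18; EF_Task 7 = 18+14 = 32
ES_Task 8 = 16; EF_Task 8 = 16+3 = 19
ES_Task 9 = max(EF_Task 4=16, EF_Task 5=18) = 18; EF_Task 9 = 18+5 = 23
ES_Task 10 = max(EF_Task 3=10, EF_Task 4=16, EF_Task 6=12, EF_Task 7=32, EF_Task 8=19, EF_Task 9=23) = 32; EF_Task 10 = 32+5 = 37
Expected project duration μ = 37 weeks. Critical path: Task 2 → Task 5 → Task 7 → Task 10.

37 weeks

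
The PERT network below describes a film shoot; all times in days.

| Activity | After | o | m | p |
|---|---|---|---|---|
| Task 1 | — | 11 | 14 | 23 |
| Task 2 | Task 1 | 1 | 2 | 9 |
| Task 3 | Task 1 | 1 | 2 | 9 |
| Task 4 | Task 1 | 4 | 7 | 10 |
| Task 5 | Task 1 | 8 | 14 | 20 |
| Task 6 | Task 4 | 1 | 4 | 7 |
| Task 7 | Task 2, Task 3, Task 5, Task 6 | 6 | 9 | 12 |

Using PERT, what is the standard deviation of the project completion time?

te_Task 1 = (11 + 4·14 + 23)/6 = 90/6 = 15; σ²_Task 1 = ((23−11)/6)² = 4.000
te_Task 2 = (1 + 4·2 + 9)/6 = 18/6 = 3; σ²_Task 2 = ((9−1)/6)² = 1.778
te_Task 3 = (1 + 4·2 + 9)/6 = 18/6 = 3; σ²_Task 3 = ((9−1)/6)² = 1.778
te_Task 4 = (4 + 4·7 + 10)/6 = 42/6 = 7; σ²_Task 4 = ((10−4)/6)² = 1.000
te_Task 5 = (8 + 4·14 + 20)/6 = 84/6 = 14; σ²_Task 5 = ((20−8)/6)² = 4.000
te_Task 6 = (1 + 4·4 + 7)/6 = 24/6 = 4; σ²_Task 6 = ((7−1)/6)² = 1.000
te_Task 7 = (6 + 4·9 + 12)/6 = 54/6 = 9; σ²_Task 7 = ((12−6)/6)² = 1.000

Forward pass:
ES_Task 1 = 0; EF_Task 1 = 15
ES_Task 2 = 15; EF_Task 2 = 15+3 = 18
ES_Task 3 = 15; EF_Task 3 = 15+3 = 18
ES_Task 4 = 15; EF_Task 4 = 15+7 = 22
ES_Task 5 = 15; EF_Task 5 = 15+14 = 29
ES_Task 6 = 22; EF_Task 6 = 22+4 = 26
ES_Task 7 = max(EF_Task 2=18, EF_Task 3=18, EF_Task 5=29, EF_Task 6=26) = 29; EF_Task 7 = 29+9 = 38
Expected project duration μ = 38 days. Critical path: Task 1 → Task 5 → Task 7.

Variance along critical path = 4.000 + 4.000 + 1.000 = 9.000
σ = √9.000 = 3.000 days

3.00 days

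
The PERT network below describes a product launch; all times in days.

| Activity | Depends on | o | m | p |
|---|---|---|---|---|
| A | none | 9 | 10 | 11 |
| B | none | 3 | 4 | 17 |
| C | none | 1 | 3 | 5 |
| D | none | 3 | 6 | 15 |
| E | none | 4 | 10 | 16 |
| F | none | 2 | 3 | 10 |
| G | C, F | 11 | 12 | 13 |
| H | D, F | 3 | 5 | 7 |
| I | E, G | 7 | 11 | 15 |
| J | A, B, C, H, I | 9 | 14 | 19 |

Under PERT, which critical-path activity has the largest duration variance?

J

te_A = (9 + 4·10 + 11)/6 = 60/6 = 10; σ²_A = ((11−9)/6)² = 0.111
te_B = (3 + 4·4 + 17)/6 = 36/6 = 6; σ²_B = ((17−3)/6)² = 5.444
te_C = (1 + 4·3 + 5)/6 = 18/6 = 3; σ²_C = ((5−1)/6)² = 0.444
te_D = (3 + 4·6 + 15)/6 = 42/6 = 7; σ²_D = ((15−3)/6)² = 4.000
te_E = (4 + 4·10 + 16)/6 = 60/6 = 10; σ²_E = ((16−4)/6)² = 4.000
te_F = (2 + 4·3 + 10)/6 = 24/6 = 4; σ²_F = ((10−2)/6)² = 1.778
te_G = (11 + 4·12 + 13)/6 = 72/6 = 12; σ²_G = ((13−11)/6)² = 0.111
te_H = (3 + 4·5 + 7)/6 = 30/6 = 5; σ²_H = ((7−3)/6)² = 0.444
te_I = (7 + 4·11 + 15)/6 = 66/6 = 11; σ²_I = ((15−7)/6)² = 1.778
te_J = (9 + 4·14 + 19)/6 = 84/6 = 14; σ²_J = ((19−9)/6)² = 2.778

Forward pass:
ES_A = 0; EF_A = 10
ES_B = 0; EF_B = 6
ES_C = 0; EF_C = 3
ES_D = 0; EF_D = 7
ES_E = 0; EF_E = 10
ES_F = 0; EF_F = 4
ES_G = max(EF_C=3, EF_F=4) = 4; EF_G = 4+12 = 16
ES_H = max(EF_D=7, EF_F=4) = 7; EF_H = 7+5 = 12
ES_I = max(EF_E=10, EF_G=16) = 16; EF_I = 16+11 = 27
ES_J = max(EF_A=10, EF_B=6, EF_C=3, EF_H=12, EF_I=27) = 27; EF_J = 27+14 = 41
Expected project duration μ = 41 days. Critical path: F → G → I → J.

Variances on critical path: σ²_F=1.778, σ²_G=0.111, σ²_I=1.778, σ²_J=2.778.
Largest is σ²_J = 2.778.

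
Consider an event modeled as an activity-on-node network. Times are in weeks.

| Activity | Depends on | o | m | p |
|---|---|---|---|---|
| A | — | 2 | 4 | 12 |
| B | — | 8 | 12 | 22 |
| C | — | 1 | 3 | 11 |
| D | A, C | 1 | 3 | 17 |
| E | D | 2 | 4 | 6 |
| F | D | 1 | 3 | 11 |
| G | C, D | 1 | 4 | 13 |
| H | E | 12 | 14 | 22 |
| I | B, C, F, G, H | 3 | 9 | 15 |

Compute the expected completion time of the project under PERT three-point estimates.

38 weeks

te_A = (2 + 4·4 + 12)/6 = 30/6 = 5
te_B = (8 + 4·12 + 22)/6 = 78/6 = 13
te_C = (1 + 4·3 + 11)/6 = 24/6 = 4
te_D = (1 + 4·3 + 17)/6 = 30/6 = 5
te_E = (2 + 4·4 + 6)/6 = 24/6 = 4
te_F = (1 + 4·3 + 11)/6 = 24/6 = 4
te_G = (1 + 4·4 + 13)/6 = 30/6 = 5
te_H = (12 + 4·14 + 22)/6 = 90/6 = 15
te_I = (3 + 4·9 + 15)/6 = 54/6 = 9

Forward pass:
ES_A = 0; EF_A = 5
ES_B = 0; EF_B = 13
ES_C = 0; EF_C = 4
ES_D = max(EF_A=5, EF_C=4) = 5; EF_D = 5+5 = 10
ES_E = 10; EF_E = 10+4 = 14
ES_F = 10; EF_F = 10+4 = 14
ES_G = max(EF_C=4, EF_D=10) = 10; EF_G = 10+5 = 15
ES_H = 14; EF_H = 14+15 = 29
ES_I = max(EF_B=13, EF_C=4, EF_F=14, EF_G=15, EF_H=29) = 29; EF_I = 29+9 = 38
Expected project duration μ = 38 weeks. Critical path: A → D → E → H → I.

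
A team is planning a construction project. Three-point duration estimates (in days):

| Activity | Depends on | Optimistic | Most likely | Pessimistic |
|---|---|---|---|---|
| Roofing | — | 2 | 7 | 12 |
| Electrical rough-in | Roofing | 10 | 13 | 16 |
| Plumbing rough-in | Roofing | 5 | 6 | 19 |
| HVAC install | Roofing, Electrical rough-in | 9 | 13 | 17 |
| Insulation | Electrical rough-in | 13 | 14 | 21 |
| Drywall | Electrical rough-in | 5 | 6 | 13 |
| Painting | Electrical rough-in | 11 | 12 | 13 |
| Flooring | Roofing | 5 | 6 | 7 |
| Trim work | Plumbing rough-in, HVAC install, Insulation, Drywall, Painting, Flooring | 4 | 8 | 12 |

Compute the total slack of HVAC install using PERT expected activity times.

2 days

te_Roofing = (2 + 4·7 + 12)/6 = 42/6 = 7
te_Electrical rough-in = (10 + 4·13 + 16)/6 = 78/6 = 13
te_Plumbing rough-in = (5 + 4·6 + 19)/6 = 48/6 = 8
te_HVAC install = (9 + 4·13 + 17)/6 = 78/6 = 13
te_Insulation = (13 + 4·14 + 21)/6 = 90/6 = 15
te_Drywall = (5 + 4·6 + 13)/6 = 42/6 = 7
te_Painting = (11 + 4·12 + 13)/6 = 72/6 = 12
te_Flooring = (5 + 4·6 + 7)/6 = 36/6 = 6
te_Trim work = (4 + 4·8 + 12)/6 = 48/6 = 8

Forward pass:
ES_Roofing = 0; EF_Roofing = 7
ES_Electrical rough-in = 7; EF_Electrical rough-in = 7+13 = 20
ES_Plumbing rough-in = 7; EF_Plumbing rough-in = 7+8 = 15
ES_HVAC install = max(EF_Roofing=7, EF_Electrical rough-in=20) = 20; EF_HVAC install = 20+13 = 33
ES_Insulation = 20; EF_Insulation = 20+15 = 35
ES_Drywall = 20; EF_Drywall = 20+7 = 27
ES_Painting = 20; EF_Painting = 20+12 = 32
ES_Flooring = 7; EF_Flooring = 7+6 = 13
ES_Trim work = max(EF_Plumbing rough-in=15, EF_HVAC install=33, EF_Insulation=35, EF_Drywall=27, EF_Painting=32, EF_Flooring=13) = 35; EF_Trim work = 35+8 = 43
Expected project duration μ = 43 days. Critical path: Roofing → Electrical rough-in → Insulation → Trim work.

Backward pass:
LF_Trim work = 43; LS_Trim work = 43−8 = 35
LF_Flooring = LS_Trim work = 35; LS_Flooring = 35−6 = 29
LF_Painting = LS_Trim work = 35; LS_Painting = 35−12 = 23
LF_Drywall = LS_Trim work = 35; LS_Drywall = 35−7 = 28
LF_Insulation = LS_Trim work = 35; LS_Insulation = 35−15 = 20
LF_HVAC install = LS_Trim work = 35; LS_HVAC install = 35−13 = 22
LF_Plumbing rough-in = LS_Trim work = 35; LS_Plumbing rough-in = 35−8 = 27
LF_Electrical rough-in = min(LS_HVAC install=22, LS_Insulation=20, LS_Drywall=28, LS_Painting=23) = 20; LS_Electrical rough-in = 20−13 = 7
LF_Roofing = min(LS_Electrical rough-in=7, LS_Plumbing rough-in=27, LS_HVAC install=22, LS_Flooring=29) = 7; LS_Roofing = 7−7 = 0
Slack_HVAC install = LS_HVAC install − ES_HVAC install = 22 − 20 = 2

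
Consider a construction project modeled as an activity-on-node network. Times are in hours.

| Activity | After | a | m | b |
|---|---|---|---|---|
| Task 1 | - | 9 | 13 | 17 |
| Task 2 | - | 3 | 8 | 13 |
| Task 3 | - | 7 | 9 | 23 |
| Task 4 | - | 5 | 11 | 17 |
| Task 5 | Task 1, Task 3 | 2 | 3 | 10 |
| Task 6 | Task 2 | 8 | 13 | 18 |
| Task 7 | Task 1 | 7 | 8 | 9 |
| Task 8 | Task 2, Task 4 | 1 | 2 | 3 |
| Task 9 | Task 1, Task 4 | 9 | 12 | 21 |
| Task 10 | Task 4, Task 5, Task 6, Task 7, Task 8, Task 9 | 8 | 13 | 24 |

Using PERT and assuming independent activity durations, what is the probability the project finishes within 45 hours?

te_Task 1 = (9 + 4·13 + 17)/6 = 78/6 = 13; σ²_Task 1 = ((17−9)/6)² = 1.778
te_Task 2 = (3 + 4·8 + 13)/6 = 48/6 = 8; σ²_Task 2 = ((13−3)/6)² = 2.778
te_Task 3 = (7 + 4·9 + 23)/6 = 66/6 = 11; σ²_Task 3 = ((23−7)/6)² = 7.111
te_Task 4 = (5 + 4·11 + 17)/6 = 66/6 = 11; σ²_Task 4 = ((17−5)/6)² = 4.000
te_Task 5 = (2 + 4·3 + 10)/6 = 24/6 = 4; σ²_Task 5 = ((10−2)/6)² = 1.778
te_Task 6 = (8 + 4·13 + 18)/6 = 78/6 = 13; σ²_Task 6 = ((18−8)/6)² = 2.778
te_Task 7 = (7 + 4·8 + 9)/6 = 48/6 = 8; σ²_Task 7 = ((9−7)/6)² = 0.111
te_Task 8 = (1 + 4·2 + 3)/6 = 12/6 = 2; σ²_Task 8 = ((3−1)/6)² = 0.111
te_Task 9 = (9 + 4·12 + 21)/6 = 78/6 = 13; σ²_Task 9 = ((21−9)/6)² = 4.000
te_Task 10 = (8 + 4·13 + 24)/6 = 84/6 = 14; σ²_Task 10 = ((24−8)/6)² = 7.111

Forward pass:
ES_Task 1 = 0; EF_Task 1 = 13
ES_Task 2 = 0; EF_Task 2 = 8
ES_Task 3 = 0; EF_Task 3 = 11
ES_Task 4 = 0; EF_Task 4 = 11
ES_Task 5 = max(EF_Task 1=13, EF_Task 3=11) = 13; EF_Task 5 = 13+4 = 17
ES_Task 6 = 8; EF_Task 6 = 8+13 = 21
ES_Task 7 = 13; EF_Task 7 = 13+8 = 21
ES_Task 8 = max(EF_Task 2=8, EF_Task 4=11) = 11; EF_Task 8 = 11+2 = 13
ES_Task 9 = max(EF_Task 1=13, EF_Task 4=11) = 13; EF_Task 9 = 13+13 = 26
ES_Task 10 = max(EF_Task 4=11, EF_Task 5=17, EF_Task 6=21, EF_Task 7=21, EF_Task 8=13, EF_Task 9=26) = 26; EF_Task 10 = 26+14 = 40
Expected project duration μ = 40 hours. Critical path: Task 1 → Task 9 → Task 10.

Variance along critical path = 1.778 + 4.000 + 7.111 = 12.889; σ = √12.889 = 3.590 hours.
Z = (45 − 40) / 3.590 = 1.393
P(T ≤ 45) = Φ(1.393) ≈ 0.918

0.918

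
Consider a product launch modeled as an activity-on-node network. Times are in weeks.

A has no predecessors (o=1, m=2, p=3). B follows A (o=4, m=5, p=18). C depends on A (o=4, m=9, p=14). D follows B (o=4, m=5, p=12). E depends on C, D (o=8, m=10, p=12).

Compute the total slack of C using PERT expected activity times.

4 weeks

te_A = (1 + 4·2 + 3)/6 = 12/6 = 2
te_B = (4 + 4·5 + 18)/6 = 42/6 = 7
te_C = (4 + 4·9 + 14)/6 = 54/6 = 9
te_D = (4 + 4·5 + 12)/6 = 36/6 = 6
te_E = (8 + 4·10 + 12)/6 = 60/6 = 10

Forward pass:
ES_A = 0; EF_A = 2
ES_B = 2; EF_B = 2+7 = 9
ES_C = 2; EF_C = 2+9 = 11
ES_D = 9; EF_D = 9+6 = 15
ES_E = max(EF_C=11, EF_D=15) = 15; EF_E = 15+10 = 25
Expected project duration μ = 25 weeks. Critical path: A → B → D → E.

Backward pass:
LF_E = 25; LS_E = 25−10 = 15
LF_D = LS_E = 15; LS_D = 15−6 = 9
LF_C = LS_E = 15; LS_C = 15−9 = 6
LF_B = LS_D = 9; LS_B = 9−7 = 2
LF_A = min(LS_B=2, LS_C=6) = 2; LS_A = 2−2 = 0
Slack_C = LS_C − ES_C = 6 − 2 = 4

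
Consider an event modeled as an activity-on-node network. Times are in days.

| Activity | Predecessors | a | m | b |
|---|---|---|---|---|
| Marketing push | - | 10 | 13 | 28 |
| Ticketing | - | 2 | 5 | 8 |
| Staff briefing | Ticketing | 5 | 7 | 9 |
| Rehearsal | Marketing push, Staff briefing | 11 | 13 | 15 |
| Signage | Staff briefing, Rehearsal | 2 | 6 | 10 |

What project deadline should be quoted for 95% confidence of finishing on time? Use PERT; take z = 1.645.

39.5 days

te_Marketing push = (10 + 4·13 + 28)/6 = 90/6 = 15; σ²_Marketing push = ((28−10)/6)² = 9.000
te_Ticketing = (2 + 4·5 + 8)/6 = 30/6 = 5; σ²_Ticketing = ((8−2)/6)² = 1.000
te_Staff briefing = (5 + 4·7 + 9)/6 = 42/6 = 7; σ²_Staff briefing = ((9−5)/6)² = 0.444
te_Rehearsal = (11 + 4·13 + 15)/6 = 78/6 = 13; σ²_Rehearsal = ((15−11)/6)² = 0.444
te_Signage = (2 + 4·6 + 10)/6 = 36/6 = 6; σ²_Signage = ((10−2)/6)² = 1.778

Forward pass:
ES_Marketing push = 0; EF_Marketing push = 15
ES_Ticketing = 0; EF_Ticketing = 5
ES_Staff briefing = 5; EF_Staff briefing = 5+7 = 12
ES_Rehearsal = max(EF_Marketing push=15, EF_Staff briefing=12) = 15; EF_Rehearsal = 15+13 = 28
ES_Signage = max(EF_Staff briefing=12, EF_Rehearsal=28) = 28; EF_Signage = 28+6 = 34
Expected project duration μ = 34 days. Critical path: Marketing push → Rehearsal → Signage.

Variance along critical path = 9.000 + 0.444 + 1.778 = 11.222; σ = 3.350 days.
D = μ + z·σ = 34 + 1.645·3.350 = 39.5 days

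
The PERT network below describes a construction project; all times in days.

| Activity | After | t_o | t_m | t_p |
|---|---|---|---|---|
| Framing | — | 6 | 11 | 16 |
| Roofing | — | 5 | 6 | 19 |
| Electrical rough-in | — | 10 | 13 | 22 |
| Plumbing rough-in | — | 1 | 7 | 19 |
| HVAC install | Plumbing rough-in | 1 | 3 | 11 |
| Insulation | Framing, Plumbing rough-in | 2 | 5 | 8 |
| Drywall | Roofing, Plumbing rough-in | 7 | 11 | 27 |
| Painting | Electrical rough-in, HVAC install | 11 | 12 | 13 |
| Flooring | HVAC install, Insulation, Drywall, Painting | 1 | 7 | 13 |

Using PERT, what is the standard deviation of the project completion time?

2.85 days

te_Framing = (6 + 4·11 + 16)/6 = 66/6 = 11; σ²_Framing = ((16−6)/6)² = 2.778
te_Roofing = (5 + 4·6 + 19)/6 = 48/6 = 8; σ²_Roofing = ((19−5)/6)² = 5.444
te_Electrical rough-in = (10 + 4·13 + 22)/6 = 84/6 = 14; σ²_Electrical rough-in = ((22−10)/6)² = 4.000
te_Plumbing rough-in = (1 + 4·7 + 19)/6 = 48/6 = 8; σ²_Plumbing rough-in = ((19−1)/6)² = 9.000
te_HVAC install = (1 + 4·3 + 11)/6 = 24/6 = 4; σ²_HVAC install = ((11−1)/6)² = 2.778
te_Insulation = (2 + 4·5 + 8)/6 = 30/6 = 5; σ²_Insulation = ((8−2)/6)² = 1.000
te_Drywall = (7 + 4·11 + 27)/6 = 78/6 = 13; σ²_Drywall = ((27−7)/6)² = 11.111
te_Painting = (11 + 4·12 + 13)/6 = 72/6 = 12; σ²_Painting = ((13−11)/6)² = 0.111
te_Flooring = (1 + 4·7 + 13)/6 = 42/6 = 7; σ²_Flooring = ((13−1)/6)² = 4.000

Forward pass:
ES_Framing = 0; EF_Framing = 11
ES_Roofing = 0; EF_Roofing = 8
ES_Electrical rough-in = 0; EF_Electrical rough-in = 14
ES_Plumbing rough-in = 0; EF_Plumbing rough-in = 8
ES_HVAC install = 8; EF_HVAC install = 8+4 = 12
ES_Insulation = max(EF_Framing=11, EF_Plumbing rough-in=8) = 11; EF_Insulation = 11+5 = 16
ES_Drywall = max(EF_Roofing=8, EF_Plumbing rough-in=8) = 8; EF_Drywall = 8+13 = 21
ES_Painting = max(EF_Electrical rough-in=14, EF_HVAC install=12) = 14; EF_Painting = 14+12 = 26
ES_Flooring = max(EF_HVAC install=12, EF_Insulation=16, EF_Drywall=21, EF_Painting=26) = 26; EF_Flooring = 26+7 = 33
Expected project duration μ = 33 days. Critical path: Electrical rough-in → Painting → Flooring.

Variance along critical path = 4.000 + 0.111 + 4.000 = 8.111
σ = √8.111 = 2.848 days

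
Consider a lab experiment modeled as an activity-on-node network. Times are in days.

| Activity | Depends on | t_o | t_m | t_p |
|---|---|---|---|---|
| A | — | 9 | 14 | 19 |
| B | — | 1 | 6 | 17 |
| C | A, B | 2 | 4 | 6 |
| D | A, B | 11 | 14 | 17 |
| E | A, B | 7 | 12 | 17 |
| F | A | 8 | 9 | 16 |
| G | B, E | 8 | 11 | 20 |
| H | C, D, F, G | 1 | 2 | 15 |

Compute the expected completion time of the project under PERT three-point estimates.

42 days

te_A = (9 + 4·14 + 19)/6 = 84/6 = 14
te_B = (1 + 4·6 + 17)/6 = 42/6 = 7
te_C = (2 + 4·4 + 6)/6 = 24/6 = 4
te_D = (11 + 4·14 + 17)/6 = 84/6 = 14
te_E = (7 + 4·12 + 17)/6 = 72/6 = 12
te_F = (8 + 4·9 + 16)/6 = 60/6 = 10
te_G = (8 + 4·11 + 20)/6 = 72/6 = 12
te_H = (1 + 4·2 + 15)/6 = 24/6 = 4

Forward pass:
ES_A = 0; EF_A = 14
ES_B = 0; EF_B = 7
ES_C = max(EF_A=14, EF_B=7) = 14; EF_C = 14+4 = 18
ES_D = max(EF_A=14, EF_B=7) = 14; EF_D = 14+14 = 28
ES_E = max(EF_A=14, EF_B=7) = 14; EF_E = 14+12 = 26
ES_F = 14; EF_F = 14+10 = 24
ES_G = max(EF_B=7, EF_E=26) = 26; EF_G = 26+12 = 38
ES_H = max(EF_C=18, EF_D=28, EF_F=24, EF_G=38) = 38; EF_H = 38+4 = 42
Expected project duration μ = 42 days. Critical path: A → E → G → H.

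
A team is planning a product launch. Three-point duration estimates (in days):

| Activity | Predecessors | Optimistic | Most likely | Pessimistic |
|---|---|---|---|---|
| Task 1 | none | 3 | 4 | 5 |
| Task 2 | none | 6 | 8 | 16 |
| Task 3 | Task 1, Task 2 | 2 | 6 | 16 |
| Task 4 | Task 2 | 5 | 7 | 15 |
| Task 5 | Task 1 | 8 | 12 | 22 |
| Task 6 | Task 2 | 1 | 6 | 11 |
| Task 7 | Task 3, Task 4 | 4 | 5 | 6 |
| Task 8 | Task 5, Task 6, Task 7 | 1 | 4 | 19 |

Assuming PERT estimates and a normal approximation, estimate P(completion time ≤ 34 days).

te_Task 1 = (3 + 4·4 + 5)/6 = 24/6 = 4; σ²_Task 1 = ((5−3)/6)² = 0.111
te_Task 2 = (6 + 4·8 + 16)/6 = 54/6 = 9; σ²_Task 2 = ((16−6)/6)² = 2.778
te_Task 3 = (2 + 4·6 + 16)/6 = 42/6 = 7; σ²_Task 3 = ((16−2)/6)² = 5.444
te_Task 4 = (5 + 4·7 + 15)/6 = 48/6 = 8; σ²_Task 4 = ((15−5)/6)² = 2.778
te_Task 5 = (8 + 4·12 + 22)/6 = 78/6 = 13; σ²_Task 5 = ((22−8)/6)² = 5.444
te_Task 6 = (1 + 4·6 + 11)/6 = 36/6 = 6; σ²_Task 6 = ((11−1)/6)² = 2.778
te_Task 7 = (4 + 4·5 + 6)/6 = 30/6 = 5; σ²_Task 7 = ((6−4)/6)² = 0.111
te_Task 8 = (1 + 4·4 + 19)/6 = 36/6 = 6; σ²_Task 8 = ((19−1)/6)² = 9.000

Forward pass:
ES_Task 1 = 0; EF_Task 1 = 4
ES_Task 2 = 0; EF_Task 2 = 9
ES_Task 3 = max(EF_Task 1=4, EF_Task 2=9) = 9; EF_Task 3 = 9+7 = 16
ES_Task 4 = 9; EF_Task 4 = 9+8 = 17
ES_Task 5 = 4; EF_Task 5 = 4+13 = 17
ES_Task 6 = 9; EF_Task 6 = 9+6 = 15
ES_Task 7 = max(EF_Task 3=16, EF_Task 4=17) = 17; EF_Task 7 = 17+5 = 22
ES_Task 8 = max(EF_Task 5=17, EF_Task 6=15, EF_Task 7=22) = 22; EF_Task 8 = 22+6 = 28
Expected project duration μ = 28 days. Critical path: Task 2 → Task 4 → Task 7 → Task 8.

Variance along critical path = 2.778 + 2.778 + 0.111 + 9.000 = 14.667; σ = √14.667 = 3.830 days.
Z = (34 − 28) / 3.830 = 1.567
P(T ≤ 34) = Φ(1.567) ≈ 0.941

0.941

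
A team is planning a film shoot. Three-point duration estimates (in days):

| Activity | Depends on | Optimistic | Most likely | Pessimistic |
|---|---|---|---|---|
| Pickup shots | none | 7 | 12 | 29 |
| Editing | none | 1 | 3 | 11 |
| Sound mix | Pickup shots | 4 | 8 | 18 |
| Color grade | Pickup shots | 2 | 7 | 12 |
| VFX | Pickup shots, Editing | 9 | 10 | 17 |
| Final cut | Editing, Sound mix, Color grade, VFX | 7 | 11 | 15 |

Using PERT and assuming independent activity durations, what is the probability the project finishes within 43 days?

te_Pickup shots = (7 + 4·12 + 29)/6 = 84/6 = 14; σ²_Pickup shots = ((29−7)/6)² = 13.444
te_Editing = (1 + 4·3 + 11)/6 = 24/6 = 4; σ²_Editing = ((11−1)/6)² = 2.778
te_Sound mix = (4 + 4·8 + 18)/6 = 54/6 = 9; σ²_Sound mix = ((18−4)/6)² = 5.444
te_Color grade = (2 + 4·7 + 12)/6 = 42/6 = 7; σ²_Color grade = ((12−2)/6)² = 2.778
te_VFX = (9 + 4·10 + 17)/6 = 66/6 = 11; σ²_VFX = ((17−9)/6)² = 1.778
te_Final cut = (7 + 4·11 + 15)/6 = 66/6 = 11; σ²_Final cut = ((15−7)/6)² = 1.778

Forward pass:
ES_Pickup shots = 0; EF_Pickup shots = 14
ES_Editing = 0; EF_Editing = 4
ES_Sound mix = 14; EF_Sound mix = 14+9 = 23
ES_Color grade = 14; EF_Color grade = 14+7 = 21
ES_VFX = max(EF_Pickup shots=14, EF_Editing=4) = 14; EF_VFX = 14+11 = 25
ES_Final cut = max(EF_Editing=4, EF_Sound mix=23, EF_Color grade=21, EF_VFX=25) = 25; EF_Final cut = 25+11 = 36
Expected project duration μ = 36 days. Critical path: Pickup shots → VFX → Final cut.

Variance along critical path = 13.444 + 1.778 + 1.778 = 17.000; σ = √17.000 = 4.123 days.
Z = (43 − 36) / 4.123 = 1.698
P(T ≤ 43) = Φ(1.698) ≈ 0.955

0.955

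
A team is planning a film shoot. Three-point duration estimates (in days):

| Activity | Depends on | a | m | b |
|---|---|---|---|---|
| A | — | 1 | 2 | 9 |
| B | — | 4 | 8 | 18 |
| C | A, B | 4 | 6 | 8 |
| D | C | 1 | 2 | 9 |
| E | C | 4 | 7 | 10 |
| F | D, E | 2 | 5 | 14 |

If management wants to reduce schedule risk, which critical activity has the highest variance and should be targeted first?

te_A = (1 + 4·2 + 9)/6 = 18/6 = 3; σ²_A = ((9−1)/6)² = 1.778
te_B = (4 + 4·8 + 18)/6 = 54/6 = 9; σ²_B = ((18−4)/6)² = 5.444
te_C = (4 + 4·6 + 8)/6 = 36/6 = 6; σ²_C = ((8−4)/6)² = 0.444
te_D = (1 + 4·2 + 9)/6 = 18/6 = 3; σ²_D = ((9−1)/6)² = 1.778
te_E = (4 + 4·7 + 10)/6 = 42/6 = 7; σ²_E = ((10−4)/6)² = 1.000
te_F = (2 + 4·5 + 14)/6 = 36/6 = 6; σ²_F = ((14−2)/6)² = 4.000

Forward pass:
ES_A = 0; EF_A = 3
ES_B = 0; EF_B = 9
ES_C = max(EF_A=3, EF_B=9) = 9; EF_C = 9+6 = 15
ES_D = 15; EF_D = 15+3 = 18
ES_E = 15; EF_E = 15+7 = 22
ES_F = max(EF_D=18, EF_E=22) = 22; EF_F = 22+6 = 28
Expected project duration μ = 28 days. Critical path: B → C → E → F.

Variances on critical path: σ²_B=5.444, σ²_C=0.444, σ²_E=1.000, σ²_F=4.000.
Largest is σ²_B = 5.444.

B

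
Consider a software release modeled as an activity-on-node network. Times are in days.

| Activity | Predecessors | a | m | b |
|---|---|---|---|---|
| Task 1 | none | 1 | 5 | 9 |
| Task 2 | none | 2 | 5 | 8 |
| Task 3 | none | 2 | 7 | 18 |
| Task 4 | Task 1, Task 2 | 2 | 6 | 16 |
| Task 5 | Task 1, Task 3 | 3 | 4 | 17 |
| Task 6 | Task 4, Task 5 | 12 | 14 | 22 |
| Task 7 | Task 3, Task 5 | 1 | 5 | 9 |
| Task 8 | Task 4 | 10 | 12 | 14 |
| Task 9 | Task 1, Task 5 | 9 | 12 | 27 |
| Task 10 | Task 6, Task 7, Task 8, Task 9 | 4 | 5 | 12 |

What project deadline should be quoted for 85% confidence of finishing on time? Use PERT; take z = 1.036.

te_Task 1 = (1 + 4·5 + 9)/6 = 30/6 = 5; σ²_Task 1 = ((9−1)/6)² = 1.778
te_Task 2 = (2 + 4·5 + 8)/6 = 30/6 = 5; σ²_Task 2 = ((8−2)/6)² = 1.000
te_Task 3 = (2 + 4·7 + 18)/6 = 48/6 = 8; σ²_Task 3 = ((18−2)/6)² = 7.111
te_Task 4 = (2 + 4·6 + 16)/6 = 42/6 = 7; σ²_Task 4 = ((16−2)/6)² = 5.444
te_Task 5 = (3 + 4·4 + 17)/6 = 36/6 = 6; σ²_Task 5 = ((17−3)/6)² = 5.444
te_Task 6 = (12 + 4·14 + 22)/6 = 90/6 = 15; σ²_Task 6 = ((22−12)/6)² = 2.778
te_Task 7 = (1 + 4·5 + 9)/6 = 30/6 = 5; σ²_Task 7 = ((9−1)/6)² = 1.778
te_Task 8 = (10 + 4·12 + 14)/6 = 72/6 = 12; σ²_Task 8 = ((14−10)/6)² = 0.444
te_Task 9 = (9 + 4·12 + 27)/6 = 84/6 = 14; σ²_Task 9 = ((27−9)/6)² = 9.000
te_Task 10 = (4 + 4·5 + 12)/6 = 36/6 = 6; σ²_Task 10 = ((12−4)/6)² = 1.778

Forward pass:
ES_Task 1 = 0; EF_Task 1 = 5
ES_Task 2 = 0; EF_Task 2 = 5
ES_Task 3 = 0; EF_Task 3 = 8
ES_Task 4 = max(EF_Task 1=5, EF_Task 2=5) = 5; EF_Task 4 = 5+7 = 12
ES_Task 5 = max(EF_Task 1=5, EF_Task 3=8) = 8; EF_Task 5 = 8+6 = 14
ES_Task 6 = max(EF_Task 4=12, EF_Task 5=14) = 14; EF_Task 6 = 14+15 = 29
ES_Task 7 = max(EF_Task 3=8, EF_Task 5=14) = 14; EF_Task 7 = 14+5 = 19
ES_Task 8 = 12; EF_Task 8 = 12+12 = 24
ES_Task 9 = max(EF_Task 1=5, EF_Task 5=14) = 14; EF_Task 9 = 14+14 = 28
ES_Task 10 = max(EF_Task 6=29, EF_Task 7=19, EF_Task 8=24, EF_Task 9=28) = 29; EF_Task 10 = 29+6 = 35
Expected project duration μ = 35 days. Critical path: Task 3 → Task 5 → Task 6 → Task 10.

Variance along critical path = 7.111 + 5.444 + 2.778 + 1.778 = 17.111; σ = 4.137 days.
D = μ + z·σ = 35 + 1.036·4.137 = 39.3 days

39.3 days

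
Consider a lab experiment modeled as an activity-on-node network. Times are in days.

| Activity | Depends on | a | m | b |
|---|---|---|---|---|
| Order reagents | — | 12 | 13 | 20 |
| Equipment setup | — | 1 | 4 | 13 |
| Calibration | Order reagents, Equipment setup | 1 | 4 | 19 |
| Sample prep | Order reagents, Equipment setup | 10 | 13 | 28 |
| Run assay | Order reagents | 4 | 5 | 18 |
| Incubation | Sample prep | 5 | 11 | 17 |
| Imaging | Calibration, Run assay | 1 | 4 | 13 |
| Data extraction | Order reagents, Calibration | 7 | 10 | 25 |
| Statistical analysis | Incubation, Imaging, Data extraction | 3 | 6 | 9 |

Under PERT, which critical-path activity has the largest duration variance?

te_Order reagents = (12 + 4·13 + 20)/6 = 84/6 = 14; σ²_Order reagents = ((20−12)/6)² = 1.778
te_Equipment setup = (1 + 4·4 + 13)/6 = 30/6 = 5; σ²_Equipment setup = ((13−1)/6)² = 4.000
te_Calibration = (1 + 4·4 + 19)/6 = 36/6 = 6; σ²_Calibration = ((19−1)/6)² = 9.000
te_Sample prep = (10 + 4·13 + 28)/6 = 90/6 = 15; σ²_Sample prep = ((28−10)/6)² = 9.000
te_Run assay = (4 + 4·5 + 18)/6 = 42/6 = 7; σ²_Run assay = ((18−4)/6)² = 5.444
te_Incubation = (5 + 4·11 + 17)/6 = 66/6 = 11; σ²_Incubation = ((17−5)/6)² = 4.000
te_Imaging = (1 + 4·4 + 13)/6 = 30/6 = 5; σ²_Imaging = ((13−1)/6)² = 4.000
te_Data extraction = (7 + 4·10 + 25)/6 = 72/6 = 12; σ²_Data extraction = ((25−7)/6)² = 9.000
te_Statistical analysis = (3 + 4·6 + 9)/6 = 36/6 = 6; σ²_Statistical analysis = ((9−3)/6)² = 1.000

Forward pass:
ES_Order reagents = 0; EF_Order reagents = 14
ES_Equipment setup = 0; EF_Equipment setup = 5
ES_Calibration = max(EF_Order reagents=14, EF_Equipment setup=5) = 14; EF_Calibration = 14+6 = 20
ES_Sample prep = max(EF_Order reagents=14, EF_Equipment setup=5) = 14; EF_Sample prep = 14+15 = 29
ES_Run assay = 14; EF_Run assay = 14+7 = 21
ES_Incubation = 29; EF_Incubation = 29+11 = 40
ES_Imaging = max(EF_Calibration=20, EF_Run assay=21) = 21; EF_Imaging = 21+5 = 26
ES_Data extraction = max(EF_Order reagents=14, EF_Calibration=20) = 20; EF_Data extraction = 20+12 = 32
ES_Statistical analysis = max(EF_Incubation=40, EF_Imaging=26, EF_Data extraction=32) = 40; EF_Statistical analysis = 40+6 = 46
Expected project duration μ = 46 days. Critical path: Order reagents → Sample prep → Incubation → Statistical analysis.

Variances on critical path: σ²_Order reagents=1.778, σ²_Sample prep=9.000, σ²_Incubation=4.000, σ²_Statistical analysis=1.000.
Largest is σ²_Sample prep = 9.000.

Sample prep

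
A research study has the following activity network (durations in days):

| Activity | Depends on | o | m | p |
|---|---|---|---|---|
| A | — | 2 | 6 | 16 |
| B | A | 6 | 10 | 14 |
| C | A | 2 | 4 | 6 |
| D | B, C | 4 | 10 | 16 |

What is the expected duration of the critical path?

27 days

te_A = (2 + 4·6 + 16)/6 = 42/6 = 7
te_B = (6 + 4·10 + 14)/6 = 60/6 = 10
te_C = (2 + 4·4 + 6)/6 = 24/6 = 4
te_D = (4 + 4·10 + 16)/6 = 60/6 = 10

Forward pass:
ES_A = 0; EF_A = 7
ES_B = 7; EF_B = 7+10 = 17
ES_C = 7; EF_C = 7+4 = 11
ES_D = max(EF_B=17, EF_C=11) = 17; EF_D = 17+10 = 27
Expected project duration μ = 27 days. Critical path: A → B → D.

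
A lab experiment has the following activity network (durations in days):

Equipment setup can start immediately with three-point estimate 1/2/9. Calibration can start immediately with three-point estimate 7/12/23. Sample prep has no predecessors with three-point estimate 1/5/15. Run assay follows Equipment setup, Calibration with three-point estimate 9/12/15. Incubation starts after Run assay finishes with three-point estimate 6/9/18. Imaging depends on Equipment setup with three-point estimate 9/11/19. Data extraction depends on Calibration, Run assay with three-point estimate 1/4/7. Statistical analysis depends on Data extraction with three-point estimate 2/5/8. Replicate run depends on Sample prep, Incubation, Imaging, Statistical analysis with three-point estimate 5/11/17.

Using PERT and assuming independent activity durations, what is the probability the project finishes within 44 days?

te_Equipment setup = (1 + 4·2 + 9)/6 = 18/6 = 3; σ²_Equipment setup = ((9−1)/6)² = 1.778
te_Calibration = (7 + 4·12 + 23)/6 = 78/6 = 13; σ²_Calibration = ((23−7)/6)² = 7.111
te_Sample prep = (1 + 4·5 + 15)/6 = 36/6 = 6; σ²_Sample prep = ((15−1)/6)² = 5.444
te_Run assay = (9 + 4·12 + 15)/6 = 72/6 = 12; σ²_Run assay = ((15−9)/6)² = 1.000
te_Incubation = (6 + 4·9 + 18)/6 = 60/6 = 10; σ²_Incubation = ((18−6)/6)² = 4.000
te_Imaging = (9 + 4·11 + 19)/6 = 72/6 = 12; σ²_Imaging = ((19−9)/6)² = 2.778
te_Data extraction = (1 + 4·4 + 7)/6 = 24/6 = 4; σ²_Data extraction = ((7−1)/6)² = 1.000
te_Statistical analysis = (2 + 4·5 + 8)/6 = 30/6 = 5; σ²_Statistical analysis = ((8−2)/6)² = 1.000
te_Replicate run = (5 + 4·11 + 17)/6 = 66/6 = 11; σ²_Replicate run = ((17−5)/6)² = 4.000

Forward pass:
ES_Equipment setup = 0; EF_Equipment setup = 3
ES_Calibration = 0; EF_Calibration = 13
ES_Sample prep = 0; EF_Sample prep = 6
ES_Run assay = max(EF_Equipment setup=3, EF_Calibration=13) = 13; EF_Run assay = 13+12 = 25
ES_Incubation = 25; EF_Incubation = 25+10 = 35
ES_Imaging = 3; EF_Imaging = 3+12 = 15
ES_Data extraction = max(EF_Calibration=13, EF_Run assay=25) = 25; EF_Data extraction = 25+4 = 29
ES_Statistical analysis = 29; EF_Statistical analysis = 29+5 = 34
ES_Replicate run = max(EF_Sample prep=6, EF_Incubation=35, EF_Imaging=15, EF_Statistical analysis=34) = 35; EF_Replicate run = 35+11 = 46
Expected project duration μ = 46 days. Critical path: Calibration → Run assay → Incubation → Replicate run.

Variance along critical path = 7.111 + 1.000 + 4.000 + 4.000 = 16.111; σ = √16.111 = 4.014 days.
Z = (44 − 46) / 4.014 = -0.498
P(T ≤ 44) = Φ(-0.498) ≈ 0.309

0.309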